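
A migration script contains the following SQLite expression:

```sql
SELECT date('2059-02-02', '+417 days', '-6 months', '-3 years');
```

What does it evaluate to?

Applying '+417 days' to 2059-02-02: counting 417 days forward gives 2060-03-25.
Adding -6 months to 2060-03-25 gives 2059-09-25.
Adding -3 years to 2059-09-25 gives 2056-09-25.

2056-09-25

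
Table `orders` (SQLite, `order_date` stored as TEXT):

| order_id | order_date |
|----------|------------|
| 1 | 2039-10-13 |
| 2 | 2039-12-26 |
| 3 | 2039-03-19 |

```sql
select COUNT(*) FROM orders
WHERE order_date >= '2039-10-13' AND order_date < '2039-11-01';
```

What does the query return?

1

Rows in [2039-10-13, 2039-11-01): 2039-10-13 → 1 row.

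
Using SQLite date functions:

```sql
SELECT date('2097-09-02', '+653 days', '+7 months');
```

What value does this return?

2100-01-17

Applying '+653 days' to 2097-09-02: counting 653 days forward gives 2099-06-17.
Adding +7 months to 2099-06-17 gives 2100-01-17.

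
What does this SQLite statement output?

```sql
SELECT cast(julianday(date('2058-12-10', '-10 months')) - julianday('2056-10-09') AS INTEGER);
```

489

Adding -10 months to 2058-12-10 gives 2058-02-10.
22 days remain in October 2056 after the 9th (31 − 9).
Full months from November 2056 through January 2058 contribute their day counts.
Then 10 days into February 2058.
Total: 22 + 30 + 31 + 31 + 28 + 31 + 30 + 31 + 30 + 31 + 31 + 30 + 31 + 30 + 31 + 31 + 10 = 489.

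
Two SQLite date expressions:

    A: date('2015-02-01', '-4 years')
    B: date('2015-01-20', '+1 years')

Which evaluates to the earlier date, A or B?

A = 2011-02-01.
B = 2016-01-20.
A is earlier.

A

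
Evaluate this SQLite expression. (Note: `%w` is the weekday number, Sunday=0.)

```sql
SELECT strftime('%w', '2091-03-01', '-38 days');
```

First apply '-38 days': 2091-03-01 → 2091-01-22.
2091-01-22 is a Monday; with Sunday=0 that is 1.

1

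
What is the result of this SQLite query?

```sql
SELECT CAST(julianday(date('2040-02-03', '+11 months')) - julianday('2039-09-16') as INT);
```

475

Adding +11 months to 2040-02-03 gives 2041-01-03.
14 days remain in September 2039 after the 16th (30 − 16).
Full months from October 2039 through December 2040 contribute their day counts.
Then 3 days into January 2041.
Total: 14 + 31 + 30 + 31 + 31 + 29 + 31 + 30 + 31 + 30 + 31 + 31 + 30 + 31 + 30 + 31 + 3 = 475.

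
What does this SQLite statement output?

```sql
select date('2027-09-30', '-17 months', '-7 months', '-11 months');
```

2024-10-30

Adding -17 months to 2027-09-30 gives 2026-04-30.
Adding -7 months to 2026-04-30 gives 2025-09-30.
Adding -11 months to 2025-09-30 gives 2024-10-30.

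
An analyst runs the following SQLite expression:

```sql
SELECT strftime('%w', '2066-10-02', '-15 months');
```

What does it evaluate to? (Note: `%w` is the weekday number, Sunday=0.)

First apply '-15 months': 2066-10-02 → 2065-07-02.
2065-07-02 is a Thursday; with Sunday=0 that is 4.

4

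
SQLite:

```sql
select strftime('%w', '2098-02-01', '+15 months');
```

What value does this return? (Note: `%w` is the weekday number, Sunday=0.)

First apply '+15 months': 2098-02-01 → 2099-05-01.
2099-05-01 is a Friday; with Sunday=0 that is 5.

5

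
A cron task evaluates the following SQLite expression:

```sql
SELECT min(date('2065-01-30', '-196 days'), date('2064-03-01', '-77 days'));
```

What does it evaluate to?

date('2065-01-30', '-196 days') → 2064-07-18.
date('2064-03-01', '-77 days') → 2063-12-15.
Earlier of the two is 2063-12-15.

2063-12-15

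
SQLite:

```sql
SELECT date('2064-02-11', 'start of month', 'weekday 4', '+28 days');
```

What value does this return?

`start of month` rewinds 2064-02-11 to 2064-02-01.
`weekday 4` advances to the next Thursday; 2064-02-01 is a Friday, so it moves forward to 2064-02-07.
February 2064 has 29 days; 22 remain after the 7th, so 23 days reach 2064-03-01.
Advancing 5 more days within March lands on 2064-03-06.

2064-03-06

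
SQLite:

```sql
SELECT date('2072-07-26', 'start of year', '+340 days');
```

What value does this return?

`start of year` rewinds 2072-07-26 to 2072-01-01.
Applying '+340 days' to 2072-01-01: counting 340 days forward gives 2072-12-06.

2072-12-06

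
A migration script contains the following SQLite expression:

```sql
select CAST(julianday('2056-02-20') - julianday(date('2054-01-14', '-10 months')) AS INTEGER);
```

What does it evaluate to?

1073

Adding -10 months to 2054-01-14 gives 2053-03-14.
17 days remain in March 2053 after the 14th (31 − 14).
Full months from April 2053 through January 2056 contribute their day counts.
Then 20 days into February 2056.
Total: 17 + 30 + 31 + 30 + 31 + 31 + 30 + 31 + 30 + 31 + 31 + 28 + 31 + 30 + 31 + 30 + 31 + 31 + 30 + 31 + 30 + 31 + 31 + 28 + 31 + 30 + 31 + 30 + 31 + 31 + 30 + 31 + 30 + 31 + 31 + 20 = 1073.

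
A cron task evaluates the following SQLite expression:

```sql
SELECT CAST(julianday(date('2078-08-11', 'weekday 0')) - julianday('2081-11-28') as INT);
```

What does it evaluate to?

`weekday 0` advances to the next Sunday; 2078-08-11 is a Thursday, so it moves forward to 2078-08-14.
17 days remain in August 2078 after the 14th (31 − 14).
Full months from September 2078 through October 2081 contribute their day counts.
Then 28 days into November 2081.
Total: 17 + 30 + 31 + 30 + 31 + 31 + 28 + 31 + 30 + 31 + 30 + 31 + 31 + 30 + 31 + 30 + 31 + 31 + 29 + 31 + 30 + 31 + 30 + 31 + 31 + 30 + 31 + 30 + 31 + 31 + 28 + 31 + 30 + 31 + 30 + 31 + 31 + 30 + 31 + 28 = 1202.
The subtraction is earlier − later, so the result is −1202 → -1202.

-1202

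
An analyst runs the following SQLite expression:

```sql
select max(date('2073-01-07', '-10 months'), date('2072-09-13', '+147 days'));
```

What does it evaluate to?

2073-02-07

date('2073-01-07', '-10 months') → 2072-03-07.
date('2072-09-13', '+147 days') → 2073-02-07.
Later of the two is 2073-02-07.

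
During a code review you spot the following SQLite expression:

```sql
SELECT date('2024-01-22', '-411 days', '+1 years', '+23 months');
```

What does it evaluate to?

Applying '-411 days' to 2024-01-22: counting 411 days back gives 2022-12-07.
Adding +1 year to 2022-12-07 gives 2023-12-07.
Adding +23 months to 2023-12-07 gives 2025-11-07.

2025-11-07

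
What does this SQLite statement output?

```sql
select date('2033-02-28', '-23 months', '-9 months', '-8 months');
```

2029-10-28

Adding -23 months to 2033-02-28 gives 2031-03-28.
Adding -9 months to 2031-03-28 gives 2030-06-28.
Adding -8 months to 2030-06-28 gives 2029-10-28.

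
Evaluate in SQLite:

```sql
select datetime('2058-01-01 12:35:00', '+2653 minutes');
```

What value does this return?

2058-01-03 08:48:00

2653 minutes = 44h 13m; +2653 minutes from 2058-01-01 12:35:00 is 2058-01-03 08:48:00 (crosses midnight).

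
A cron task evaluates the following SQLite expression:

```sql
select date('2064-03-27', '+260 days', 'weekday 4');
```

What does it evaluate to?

2064-12-18

Applying '+260 days' to 2064-03-27: counting 260 days forward gives 2064-12-12.
`weekday 4` advances to the next Thursday; 2064-12-12 is a Friday, so it moves forward to 2064-12-18.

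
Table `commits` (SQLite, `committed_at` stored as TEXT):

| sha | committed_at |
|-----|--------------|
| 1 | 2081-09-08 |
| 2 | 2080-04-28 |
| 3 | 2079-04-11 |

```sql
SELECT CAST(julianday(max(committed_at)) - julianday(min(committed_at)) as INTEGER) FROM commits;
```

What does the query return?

881

MIN = 2079-04-11, MAX = 2081-09-08.
19 days remain in April 2079 after the 11th (30 − 11).
Full months from May 2079 through August 2081 contribute their day counts.
Then 8 days into September 2081.
Total: 19 + 31 + 30 + 31 + 31 + 30 + 31 + 30 + 31 + 31 + 29 + 31 + 30 + 31 + 30 + 31 + 31 + 30 + 31 + 30 + 31 + 31 + 28 + 31 + 30 + 31 + 30 + 31 + 31 + 8 = 881.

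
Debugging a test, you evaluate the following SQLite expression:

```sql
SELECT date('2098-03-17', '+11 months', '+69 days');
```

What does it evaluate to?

Adding +11 months to 2098-03-17 gives 2099-02-17.
Applying '+69 days' to 2099-02-17: counting 69 days forward gives 2099-04-27.

2099-04-27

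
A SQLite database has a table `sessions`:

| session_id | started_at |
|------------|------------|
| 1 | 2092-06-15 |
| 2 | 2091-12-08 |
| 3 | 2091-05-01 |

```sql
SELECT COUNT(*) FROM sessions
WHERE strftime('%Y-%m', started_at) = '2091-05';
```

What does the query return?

Rows with year-month 2091-05: 2091-05-01 → 1.

1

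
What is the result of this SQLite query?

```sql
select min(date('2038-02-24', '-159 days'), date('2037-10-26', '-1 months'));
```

date('2038-02-24', '-159 days') → 2037-09-18.
date('2037-10-26', '-1 months') → 2037-09-26.
Earlier of the two is 2037-09-18.

2037-09-18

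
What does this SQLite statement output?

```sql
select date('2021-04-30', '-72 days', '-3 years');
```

2018-02-17

Applying '-72 days' to 2021-04-30: counting 72 days back gives 2021-02-17.
Adding -3 years to 2021-02-17 gives 2018-02-17.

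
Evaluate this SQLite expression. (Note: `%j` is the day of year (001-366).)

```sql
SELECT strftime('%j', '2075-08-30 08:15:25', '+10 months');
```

182

First apply '+10 months': 2075-08-30 08:15:25 → 2076-06-30 08:15:25.
Day-of-year for 2076-06-30: days since 2076-01-01 inclusive = 182, zero-padded to 182.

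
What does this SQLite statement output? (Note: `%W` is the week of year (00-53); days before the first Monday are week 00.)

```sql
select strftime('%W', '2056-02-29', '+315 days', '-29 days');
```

50

First apply '+315 days', '-29 days': 2056-02-29 → 2056-12-11.
2056-12-11 is a Monday. SQLite's %W counts Mondays since the year started; the result is 50.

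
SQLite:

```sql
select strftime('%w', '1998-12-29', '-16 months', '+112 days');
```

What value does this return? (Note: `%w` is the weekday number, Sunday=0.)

5

First apply '-16 months', '+112 days': 1998-12-29 → 1997-12-19.
1997-12-19 is a Friday; with Sunday=0 that is 5.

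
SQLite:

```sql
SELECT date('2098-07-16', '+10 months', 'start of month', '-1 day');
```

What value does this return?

Adding +10 months to 2098-07-16 gives 2099-05-16.
`start of month` rewinds 2099-05-16 to 2099-05-01.
Going back 1 day from 2099-05-01 reaches 2099-04-30 (last day of April, 30 days).

2099-04-30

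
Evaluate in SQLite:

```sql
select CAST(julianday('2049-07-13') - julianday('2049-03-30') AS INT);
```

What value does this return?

1 day remains in March 2049 after the 30th (31 − 30).
April 2049: 30 days.
May 2049: 31 days.
June 2049: 30 days.
Then 13 days into July 2049.
Total: 1 + 30 + 31 + 30 + 13 = 105.

105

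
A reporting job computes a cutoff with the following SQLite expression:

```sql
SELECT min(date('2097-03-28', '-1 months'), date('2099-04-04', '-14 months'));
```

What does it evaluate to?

date('2097-03-28', '-1 months') → 2097-02-28.
date('2099-04-04', '-14 months') → 2098-02-04.
Earlier of the two is 2097-02-28.

2097-02-28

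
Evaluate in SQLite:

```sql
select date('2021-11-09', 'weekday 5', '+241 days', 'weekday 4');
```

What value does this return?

`weekday 5` advances to the next Friday; 2021-11-09 is a Tuesday, so it moves forward to 2021-11-12.
Applying '+241 days' to 2021-11-12: counting 241 days forward gives 2022-07-11.
`weekday 4` advances to the next Thursday; 2022-07-11 is a Monday, so it moves forward to 2022-07-14.

2022-07-14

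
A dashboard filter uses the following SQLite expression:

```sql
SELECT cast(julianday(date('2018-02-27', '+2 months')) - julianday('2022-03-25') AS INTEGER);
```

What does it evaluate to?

Adding +2 months to 2018-02-27 gives 2018-04-27.
3 days remain in April 2018 after the 27th (30 − 27).
Full months from May 2018 through February 2022 contribute their day counts.
Then 25 days into March 2022.
Total: 3 + 31 + 30 + 31 + 31 + 30 + 31 + 30 + 31 + 31 + 28 + 31 + 30 + 31 + 30 + 31 + 31 + 30 + 31 + 30 + 31 + 31 + 29 + 31 + 30 + 31 + 30 + 31 + 31 + 30 + 31 + 30 + 31 + 31 + 28 + 31 + 30 + 31 + 30 + 31 + 31 + 30 + 31 + 30 + 31 + 31 + 28 + 25 = 1428.
The subtraction is earlier − later, so the result is −1428 → -1428.

-1428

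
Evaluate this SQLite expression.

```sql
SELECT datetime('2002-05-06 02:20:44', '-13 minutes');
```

2002-05-06 02:07:44

-13 minutes from 2002-05-06 02:20:44 is 2002-05-06 02:07:44.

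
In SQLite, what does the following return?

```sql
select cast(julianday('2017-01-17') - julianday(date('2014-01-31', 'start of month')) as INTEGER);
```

`start of month` rewinds 2014-01-31 to 2014-01-01.
30 days remain in January 2014 after the 1st (31 − 1).
Full months from February 2014 through December 2016 contribute their day counts.
Then 17 days into January 2017.
Total: 30 + 28 + 31 + 30 + 31 + 30 + 31 + 31 + 30 + 31 + 30 + 31 + 31 + 28 + 31 + 30 + 31 + 30 + 31 + 31 + 30 + 31 + 30 + 31 + 31 + 29 + 31 + 30 + 31 + 30 + 31 + 31 + 30 + 31 + 30 + 31 + 17 = 1112.

1112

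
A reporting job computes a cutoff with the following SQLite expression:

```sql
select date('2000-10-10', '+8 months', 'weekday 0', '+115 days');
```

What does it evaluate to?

Adding +8 months to 2000-10-10 gives 2001-06-10.
`weekday 0` advances to the next Sunday; 2001-06-10 is already a Sunday, so it stays at 2001-06-10.
Applying '+115 days' to 2001-06-10: counting 115 days forward gives 2001-10-03.

2001-10-03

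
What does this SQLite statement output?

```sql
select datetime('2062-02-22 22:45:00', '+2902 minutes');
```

2902 minutes = 48h 22m; +2902 minutes from 2062-02-22 22:45:00 is 2062-02-24 23:07:00 (crosses midnight).

2062-02-24 23:07:00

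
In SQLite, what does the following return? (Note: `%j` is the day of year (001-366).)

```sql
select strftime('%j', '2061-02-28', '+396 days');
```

090

First apply '+396 days': 2061-02-28 → 2062-03-31.
Day-of-year for 2062-03-31: days since 2062-01-01 inclusive = 90, zero-padded to 090.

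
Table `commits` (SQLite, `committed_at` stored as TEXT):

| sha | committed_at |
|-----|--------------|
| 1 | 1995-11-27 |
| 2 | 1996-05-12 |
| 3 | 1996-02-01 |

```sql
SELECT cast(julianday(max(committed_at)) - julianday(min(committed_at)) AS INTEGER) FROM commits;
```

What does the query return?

MIN = 1995-11-27, MAX = 1996-05-12.
3 days remain in November 1995 after the 27th (30 − 27).
December 1995: 31 days.
January 1996: 31 days.
February 1996: 29 days (leap year).
March 1996: 31 days.
April 1996: 30 days.
Then 12 days into May 1996.
Total: 3 + 31 + 31 + 29 + 31 + 30 + 12 = 167.

167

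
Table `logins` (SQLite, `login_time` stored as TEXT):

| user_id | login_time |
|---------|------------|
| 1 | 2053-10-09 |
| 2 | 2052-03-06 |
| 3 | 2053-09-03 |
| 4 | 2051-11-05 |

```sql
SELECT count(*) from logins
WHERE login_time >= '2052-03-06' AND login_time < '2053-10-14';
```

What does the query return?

3

Rows in [2052-03-06, 2053-10-14): 2053-10-09, 2052-03-06, 2053-09-03 → 3 rows.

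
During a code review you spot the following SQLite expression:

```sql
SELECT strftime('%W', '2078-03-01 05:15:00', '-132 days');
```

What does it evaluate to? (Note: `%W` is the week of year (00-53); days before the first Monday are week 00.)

First apply '-132 days': 2078-03-01 05:15:00 → 2077-10-20 05:15:00.
2077-10-20 is a Wednesday. SQLite's %W counts Mondays since the year started; the result is 42.

42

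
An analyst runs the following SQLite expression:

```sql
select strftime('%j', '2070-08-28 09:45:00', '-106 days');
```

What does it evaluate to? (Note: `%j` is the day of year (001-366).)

134

First apply '-106 days': 2070-08-28 09:45:00 → 2070-05-14 09:45:00.
Day-of-year for 2070-05-14: days since 2070-01-01 inclusive = 134, zero-padded to 134.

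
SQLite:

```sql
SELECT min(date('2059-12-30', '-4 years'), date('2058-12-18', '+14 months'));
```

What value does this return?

2055-12-30

date('2059-12-30', '-4 years') → 2055-12-30.
date('2058-12-18', '+14 months') → 2060-02-18.
Earlier of the two is 2055-12-30.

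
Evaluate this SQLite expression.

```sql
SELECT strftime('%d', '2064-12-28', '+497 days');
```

First apply '+497 days': 2064-12-28 → 2066-05-09.
`%d` extracts the 2-digit day of month: 09.

09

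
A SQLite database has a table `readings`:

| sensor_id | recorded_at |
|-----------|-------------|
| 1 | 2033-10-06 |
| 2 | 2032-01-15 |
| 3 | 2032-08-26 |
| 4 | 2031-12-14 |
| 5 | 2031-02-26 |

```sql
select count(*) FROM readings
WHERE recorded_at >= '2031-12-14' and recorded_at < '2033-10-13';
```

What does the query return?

Rows in [2031-12-14, 2033-10-13): 2033-10-06, 2032-01-15, 2032-08-26, 2031-12-14 → 4 rows.

4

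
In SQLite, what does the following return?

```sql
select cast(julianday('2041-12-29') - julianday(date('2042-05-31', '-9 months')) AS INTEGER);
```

120

Adding -9 months to 2042-05-31 gives 2041-08-31.
0 days remain in August 2041 after the 31st (31 − 31).
September 2041: 30 days.
October 2041: 31 days.
November 2041: 30 days.
Then 29 days into December 2041.
Total: 0 + 30 + 31 + 30 + 29 = 120.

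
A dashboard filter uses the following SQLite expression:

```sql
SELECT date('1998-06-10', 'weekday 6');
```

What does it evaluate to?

1998-06-13

`weekday 6` advances to the next Saturday; 1998-06-10 is a Wednesday, so it moves forward to 1998-06-13.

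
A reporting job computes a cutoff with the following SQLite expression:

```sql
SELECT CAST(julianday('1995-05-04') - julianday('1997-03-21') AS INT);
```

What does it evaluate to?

-687

27 days remain in May 1995 after the 4th (31 − 4).
Full months from June 1995 through February 1997 contribute their day counts.
Then 21 days into March 1997.
Total: 27 + 30 + 31 + 31 + 30 + 31 + 30 + 31 + 31 + 29 + 31 + 30 + 31 + 30 + 31 + 31 + 30 + 31 + 30 + 31 + 31 + 28 + 21 = 687.
The subtraction is earlier − later, so the result is −687 → -687.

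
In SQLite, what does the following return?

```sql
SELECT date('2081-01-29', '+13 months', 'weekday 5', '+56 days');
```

2082-05-01

Adding +13 months to 2081-01-29 targets 2082-02-29. February 2082 has only 28 days, so SQLite normalizes the 1-day overflow forward to 2082-03-01.
`weekday 5` advances to the next Friday; 2082-03-01 is a Sunday, so it moves forward to 2082-03-06.
Applying '+56 days' to 2082-03-06: counting 56 days forward gives 2082-05-01.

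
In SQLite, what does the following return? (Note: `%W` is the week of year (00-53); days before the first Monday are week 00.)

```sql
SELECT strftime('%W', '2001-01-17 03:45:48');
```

03

2001-01-17 is a Wednesday. SQLite's %W counts Mondays since the year started; the result is 03.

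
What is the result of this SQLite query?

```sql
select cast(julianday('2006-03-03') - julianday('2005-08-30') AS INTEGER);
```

185

1 day remains in August 2005 after the 30th (31 − 30).
Full months from September 2005 through February 2006 contribute their day counts.
Then 3 days into March 2006.
Total: 1 + 30 + 31 + 30 + 31 + 31 + 28 + 3 = 185.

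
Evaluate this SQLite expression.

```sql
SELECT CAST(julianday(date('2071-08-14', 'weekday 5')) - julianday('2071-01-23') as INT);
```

`weekday 5` advances to the next Friday; 2071-08-14 is already a Friday, so it stays at 2071-08-14.
8 days remain in January 2071 after the 23rd (31 − 23).
Full months from February 2071 through July 2071 contribute their day counts.
Then 14 days into August 2071.
Total: 8 + 28 + 31 + 30 + 31 + 30 + 31 + 14 = 203.

203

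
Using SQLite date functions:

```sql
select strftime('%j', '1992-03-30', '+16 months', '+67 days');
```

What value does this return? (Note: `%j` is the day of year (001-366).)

278

First apply '+16 months', '+67 days': 1992-03-30 → 1993-10-05.
Day-of-year for 1993-10-05: days since 1993-01-01 inclusive = 278, zero-padded to 278.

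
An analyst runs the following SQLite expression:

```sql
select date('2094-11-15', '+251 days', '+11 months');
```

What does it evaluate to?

2096-06-24

Applying '+251 days' to 2094-11-15: counting 251 days forward gives 2095-07-24.
Adding +11 months to 2095-07-24 gives 2096-06-24.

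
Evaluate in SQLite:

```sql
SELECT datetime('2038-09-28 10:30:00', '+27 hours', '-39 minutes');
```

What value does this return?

2038-09-29 12:51:00

+27 hours from 2038-09-28 10:30:00 is 2038-09-29 13:30:00 (crosses midnight).
-39 minutes from 2038-09-29 13:30:00 is 2038-09-29 12:51:00.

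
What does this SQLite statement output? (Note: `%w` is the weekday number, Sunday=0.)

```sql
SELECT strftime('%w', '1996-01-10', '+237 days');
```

2

First apply '+237 days': 1996-01-10 → 1996-09-03.
1996-09-03 is a Tuesday; with Sunday=0 that is 2.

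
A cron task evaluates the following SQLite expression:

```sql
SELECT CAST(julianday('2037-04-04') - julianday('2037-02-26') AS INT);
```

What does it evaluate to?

2 days remain in February 2037 after the 26th (28 − 26).
March 2037: 31 days.
Then 4 days into April 2037.
Total: 2 + 31 + 4 = 37.

37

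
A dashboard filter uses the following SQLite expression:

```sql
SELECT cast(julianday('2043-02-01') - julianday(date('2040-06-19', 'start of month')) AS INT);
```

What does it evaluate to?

975

`start of month` rewinds 2040-06-19 to 2040-06-01.
29 days remain in June 2040 after the 1st (30 − 1).
Full months from July 2040 through January 2043 contribute their day counts.
Then 1 day into February 2043.
Total: 29 + 31 + 31 + 30 + 31 + 30 + 31 + 31 + 28 + 31 + 30 + 31 + 30 + 31 + 31 + 30 + 31 + 30 + 31 + 31 + 28 + 31 + 30 + 31 + 30 + 31 + 31 + 30 + 31 + 30 + 31 + 31 + 1 = 975.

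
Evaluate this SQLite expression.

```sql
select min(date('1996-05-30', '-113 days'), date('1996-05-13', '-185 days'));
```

1995-11-10

date('1996-05-30', '-113 days') → 1996-02-07.
date('1996-05-13', '-185 days') → 1995-11-10.
Earlier of the two is 1995-11-10.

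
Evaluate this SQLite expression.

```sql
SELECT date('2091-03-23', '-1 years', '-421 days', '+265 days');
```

Adding -1 year to 2091-03-23 gives 2090-03-23.
Applying '-421 days' to 2090-03-23: counting 421 days back gives 2089-01-26.
Applying '+265 days' to 2089-01-26: counting 265 days forward gives 2089-10-18.

2089-10-18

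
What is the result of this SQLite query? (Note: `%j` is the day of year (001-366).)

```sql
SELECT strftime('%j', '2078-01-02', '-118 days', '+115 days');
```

First apply '-118 days', '+115 days': 2078-01-02 → 2077-12-30.
Day-of-year for 2077-12-30: days since 2077-01-01 inclusive = 364, zero-padded to 364.

364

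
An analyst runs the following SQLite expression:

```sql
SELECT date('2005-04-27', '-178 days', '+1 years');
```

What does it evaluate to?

Applying '-178 days' to 2005-04-27: counting 178 days back gives 2004-10-31.
Adding +1 year to 2004-10-31 gives 2005-10-31.

2005-10-31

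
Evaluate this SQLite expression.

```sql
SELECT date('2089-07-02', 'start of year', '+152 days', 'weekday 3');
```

`start of year` rewinds 2089-07-02 to 2089-01-01.
Applying '+152 days' to 2089-01-01: counting 152 days forward gives 2089-06-02.
`weekday 3` advances to the next Wednesday; 2089-06-02 is a Thursday, so it moves forward to 2089-06-08.

2089-06-08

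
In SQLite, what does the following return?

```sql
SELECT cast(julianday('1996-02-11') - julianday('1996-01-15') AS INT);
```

16 days remain in January 1996 after the 15th (31 − 15).
Then 11 days into February 1996.
Total: 16 + 11 = 27.

27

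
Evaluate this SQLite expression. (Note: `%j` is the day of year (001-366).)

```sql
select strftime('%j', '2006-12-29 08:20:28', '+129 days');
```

First apply '+129 days': 2006-12-29 08:20:28 → 2007-05-07 08:20:28.
Day-of-year for 2007-05-07: days since 2007-01-01 inclusive = 127, zero-padded to 127.

127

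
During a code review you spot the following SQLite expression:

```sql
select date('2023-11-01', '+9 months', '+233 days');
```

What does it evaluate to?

Adding +9 months to 2023-11-01 gives 2024-08-01.
Applying '+233 days' to 2024-08-01: counting 233 days forward gives 2025-03-22.

2025-03-22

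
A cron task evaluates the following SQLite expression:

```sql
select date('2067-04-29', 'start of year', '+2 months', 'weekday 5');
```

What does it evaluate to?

`start of year` rewinds 2067-04-29 to 2067-01-01.
Adding +2 months to 2067-01-01 gives 2067-03-01.
`weekday 5` advances to the next Friday; 2067-03-01 is a Tuesday, so it moves forward to 2067-03-04.

2067-03-04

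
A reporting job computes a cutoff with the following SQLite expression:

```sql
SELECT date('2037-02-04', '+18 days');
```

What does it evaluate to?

2037-02-22

Advancing 18 more days within February lands on 2037-02-22.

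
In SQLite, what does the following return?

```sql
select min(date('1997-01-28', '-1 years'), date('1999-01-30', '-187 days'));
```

1996-01-28

date('1997-01-28', '-1 years') → 1996-01-28.
date('1999-01-30', '-187 days') → 1998-07-27.
Earlier of the two is 1996-01-28.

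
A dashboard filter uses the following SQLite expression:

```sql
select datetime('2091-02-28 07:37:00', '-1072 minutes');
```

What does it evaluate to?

1072 minutes = 17h 52m; -1072 minutes from 2091-02-28 07:37:00 is 2091-02-27 13:45:00 (crosses midnight).

2091-02-27 13:45:00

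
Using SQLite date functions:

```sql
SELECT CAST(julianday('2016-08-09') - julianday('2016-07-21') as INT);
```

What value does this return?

19

10 days remain in July 2016 after the 21st (31 − 21).
Then 9 days into August 2016.
Total: 10 + 9 = 19.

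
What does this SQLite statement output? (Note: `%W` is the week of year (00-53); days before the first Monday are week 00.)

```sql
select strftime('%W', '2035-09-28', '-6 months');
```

13

First apply '-6 months': 2035-09-28 → 2035-03-28.
2035-03-28 is a Wednesday. SQLite's %W counts Mondays since the year started; the result is 13.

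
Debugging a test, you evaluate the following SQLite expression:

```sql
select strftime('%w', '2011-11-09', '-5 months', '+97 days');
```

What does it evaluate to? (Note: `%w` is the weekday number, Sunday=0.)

3

First apply '-5 months', '+97 days': 2011-11-09 → 2011-09-14.
2011-09-14 is a Wednesday; with Sunday=0 that is 3.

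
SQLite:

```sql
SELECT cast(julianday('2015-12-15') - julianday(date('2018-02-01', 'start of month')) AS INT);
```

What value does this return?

-779

`start of month` rewinds 2018-02-01 to 2018-02-01.
16 days remain in December 2015 after the 15th (31 − 15).
Full months from January 2016 through January 2018 contribute their day counts.
Then 1 day into February 2018.
Total: 16 + 31 + 29 + 31 + 30 + 31 + 30 + 31 + 31 + 30 + 31 + 30 + 31 + 31 + 28 + 31 + 30 + 31 + 30 + 31 + 31 + 30 + 31 + 30 + 31 + 31 + 1 = 779.
The subtraction is earlier − later, so the result is −779 → -779.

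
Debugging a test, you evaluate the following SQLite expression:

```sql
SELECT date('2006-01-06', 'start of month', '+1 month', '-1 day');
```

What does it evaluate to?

2006-01-31

`start of month` rewinds 2006-01-06 to 2006-01-01.
Adding +1 month to 2006-01-01 gives 2006-02-01.
Going back 1 day from 2006-02-01 reaches 2006-01-31 (last day of January, 31 days).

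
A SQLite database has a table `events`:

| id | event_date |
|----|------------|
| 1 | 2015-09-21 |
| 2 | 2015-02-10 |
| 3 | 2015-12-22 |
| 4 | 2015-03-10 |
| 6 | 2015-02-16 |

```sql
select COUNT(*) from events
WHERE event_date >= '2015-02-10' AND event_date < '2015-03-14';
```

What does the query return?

Rows in [2015-02-10, 2015-03-14): 2015-02-10, 2015-03-10, 2015-02-16 → 3 rows.

3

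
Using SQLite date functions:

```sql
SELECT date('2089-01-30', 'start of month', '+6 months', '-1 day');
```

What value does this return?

2089-06-30

`start of month` rewinds 2089-01-30 to 2089-01-01.
Adding +6 months to 2089-01-01 gives 2089-07-01.
Going back 1 day from 2089-07-01 reaches 2089-06-30 (last day of June, 30 days).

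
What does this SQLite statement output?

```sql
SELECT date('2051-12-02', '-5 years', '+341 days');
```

2047-11-08

Adding -5 years to 2051-12-02 gives 2046-12-02.
Applying '+341 days' to 2046-12-02: counting 341 days forward gives 2047-11-08.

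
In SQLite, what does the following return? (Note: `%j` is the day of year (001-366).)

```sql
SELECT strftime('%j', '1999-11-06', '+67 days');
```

012

First apply '+67 days': 1999-11-06 → 2000-01-12.
Day-of-year for 2000-01-12: days since 2000-01-01 inclusive = 12, zero-padded to 012.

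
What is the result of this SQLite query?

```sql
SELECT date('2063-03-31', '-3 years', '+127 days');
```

Adding -3 years to 2063-03-31 gives 2060-03-31.
Applying '+127 days' to 2060-03-31: counting 127 days forward gives 2060-08-05.

2060-08-05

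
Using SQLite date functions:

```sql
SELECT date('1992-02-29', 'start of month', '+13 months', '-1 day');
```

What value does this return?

`start of month` rewinds 1992-02-29 to 1992-02-01.
Adding +13 months to 1992-02-01 gives 1993-03-01.
Going back 1 day from 1993-03-01 reaches 1993-02-28 (last day of February, 28 days).

1993-02-28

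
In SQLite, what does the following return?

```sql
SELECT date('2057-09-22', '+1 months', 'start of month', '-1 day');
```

Adding +1 month to 2057-09-22 gives 2057-10-22.
`start of month` rewinds 2057-10-22 to 2057-10-01.
Going back 1 day from 2057-10-01 reaches 2057-09-30 (last day of September, 30 days).

2057-09-30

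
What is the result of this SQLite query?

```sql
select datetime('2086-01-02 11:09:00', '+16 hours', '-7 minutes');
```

+16 hours from 2086-01-02 11:09:00 is 2086-01-03 03:09:00 (crosses midnight).
-7 minutes from 2086-01-03 03:09:00 is 2086-01-03 03:02:00.

2086-01-03 03:02:00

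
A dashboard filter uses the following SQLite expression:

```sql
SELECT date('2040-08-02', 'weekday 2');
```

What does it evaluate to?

`weekday 2` advances to the next Tuesday; 2040-08-02 is a Thursday, so it moves forward to 2040-08-07.

2040-08-07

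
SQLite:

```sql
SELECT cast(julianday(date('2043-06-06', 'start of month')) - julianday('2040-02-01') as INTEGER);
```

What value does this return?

`start of month` rewinds 2043-06-06 to 2043-06-01.
28 days remain in February 2040 after the 1st (29 − 1).
Full months from March 2040 through May 2043 contribute their day counts.
Then 1 day into June 2043.
Total: 28 + 31 + 30 + 31 + 30 + 31 + 31 + 30 + 31 + 30 + 31 + 31 + 28 + 31 + 30 + 31 + 30 + 31 + 31 + 30 + 31 + 30 + 31 + 31 + 28 + 31 + 30 + 31 + 30 + 31 + 31 + 30 + 31 + 30 + 31 + 31 + 28 + 31 + 30 + 31 + 1 = 1216.

1216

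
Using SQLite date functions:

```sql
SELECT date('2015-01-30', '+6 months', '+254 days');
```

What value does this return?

2016-04-09

Adding +6 months to 2015-01-30 gives 2015-07-30.
Applying '+254 days' to 2015-07-30: counting 254 days forward gives 2016-04-09.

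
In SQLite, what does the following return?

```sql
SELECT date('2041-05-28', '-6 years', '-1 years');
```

2034-05-28

Adding -6 years to 2041-05-28 gives 2035-05-28.
Adding -1 year to 2035-05-28 gives 2034-05-28.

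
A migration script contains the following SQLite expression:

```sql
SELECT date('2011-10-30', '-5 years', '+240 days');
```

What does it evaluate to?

2007-06-27

Adding -5 years to 2011-10-30 gives 2006-10-30.
Applying '+240 days' to 2006-10-30: counting 240 days forward gives 2007-06-27.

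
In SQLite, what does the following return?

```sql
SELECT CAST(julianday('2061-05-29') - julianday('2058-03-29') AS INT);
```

1157

2 days remain in March 2058 after the 29th (31 − 29).
Full months from April 2058 through April 2061 contribute their day counts.
Then 29 days into May 2061.
Total: 2 + 30 + 31 + 30 + 31 + 31 + 30 + 31 + 30 + 31 + 31 + 28 + 31 + 30 + 31 + 30 + 31 + 31 + 30 + 31 + 30 + 31 + 31 + 29 + 31 + 30 + 31 + 30 + 31 + 31 + 30 + 31 + 30 + 31 + 31 + 28 + 31 + 30 + 29 = 1157.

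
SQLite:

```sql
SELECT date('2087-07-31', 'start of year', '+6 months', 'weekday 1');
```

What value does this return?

`start of year` rewinds 2087-07-31 to 2087-01-01.
Adding +6 months to 2087-01-01 gives 2087-07-01.
`weekday 1` advances to the next Monday; 2087-07-01 is a Tuesday, so it moves forward to 2087-07-07.

2087-07-07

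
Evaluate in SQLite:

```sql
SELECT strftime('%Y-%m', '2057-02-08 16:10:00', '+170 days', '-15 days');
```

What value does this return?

2057-07

First apply '+170 days', '-15 days': 2057-02-08 16:10:00 → 2057-07-13 16:10:00.
`%Y-%m` extracts the year-month: 2057-07.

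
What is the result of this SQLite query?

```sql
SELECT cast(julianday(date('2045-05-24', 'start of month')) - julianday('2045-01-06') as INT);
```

115

`start of month` rewinds 2045-05-24 to 2045-05-01.
25 days remain in January 2045 after the 6th (31 − 6).
February 2045: 28 days.
March 2045: 31 days.
April 2045: 30 days.
Then 1 day into May 2045.
Total: 25 + 28 + 31 + 30 + 1 = 115.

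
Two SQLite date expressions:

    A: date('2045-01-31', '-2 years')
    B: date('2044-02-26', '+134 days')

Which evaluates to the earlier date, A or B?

A = 2043-01-31.
B = 2044-07-09.
A is earlier.

A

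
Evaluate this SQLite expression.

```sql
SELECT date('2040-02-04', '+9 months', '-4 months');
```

2040-07-04

Adding +9 months to 2040-02-04 gives 2040-11-04.
Adding -4 months to 2040-11-04 gives 2040-07-04.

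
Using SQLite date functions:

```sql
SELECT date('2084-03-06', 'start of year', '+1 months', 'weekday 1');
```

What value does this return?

2084-02-07

`start of year` rewinds 2084-03-06 to 2084-01-01.
Adding +1 month to 2084-01-01 gives 2084-02-01.
`weekday 1` advances to the next Monday; 2084-02-01 is a Tuesday, so it moves forward to 2084-02-07.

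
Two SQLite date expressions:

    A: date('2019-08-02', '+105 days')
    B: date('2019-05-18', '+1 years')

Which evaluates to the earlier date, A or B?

A = 2019-11-15.
B = 2020-05-18.
A is earlier.

A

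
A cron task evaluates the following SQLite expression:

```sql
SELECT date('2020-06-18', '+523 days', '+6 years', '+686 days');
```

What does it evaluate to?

2029-10-09

Applying '+523 days' to 2020-06-18: counting 523 days forward gives 2021-11-23.
Adding +6 years to 2021-11-23 gives 2027-11-23.
Applying '+686 days' to 2027-11-23: counting 686 days forward gives 2029-10-09.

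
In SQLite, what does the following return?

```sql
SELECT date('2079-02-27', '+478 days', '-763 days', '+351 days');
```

2079-05-04

Applying '+478 days' to 2079-02-27: counting 478 days forward gives 2080-06-19.
Applying '-763 days' to 2080-06-19: counting 763 days back gives 2078-05-18.
Applying '+351 days' to 2078-05-18: counting 351 days forward gives 2079-05-04.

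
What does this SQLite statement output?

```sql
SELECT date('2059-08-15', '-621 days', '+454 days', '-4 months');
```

2058-11-01

Applying '-621 days' to 2059-08-15: counting 621 days back gives 2057-12-02.
Applying '+454 days' to 2057-12-02: counting 454 days forward gives 2059-03-01.
Adding -4 months to 2059-03-01 gives 2058-11-01.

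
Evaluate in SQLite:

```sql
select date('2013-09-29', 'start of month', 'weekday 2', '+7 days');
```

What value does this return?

`start of month` rewinds 2013-09-29 to 2013-09-01.
`weekday 2` advances to the next Tuesday; 2013-09-01 is a Sunday, so it moves forward to 2013-09-03.
Advancing 7 more days within September lands on 2013-09-10.

2013-09-10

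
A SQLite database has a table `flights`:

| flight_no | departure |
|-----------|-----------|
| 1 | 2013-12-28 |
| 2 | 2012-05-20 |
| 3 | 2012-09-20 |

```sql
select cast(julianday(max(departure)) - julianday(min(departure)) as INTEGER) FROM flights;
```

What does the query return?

587

MIN = 2012-05-20, MAX = 2013-12-28.
11 days remain in May 2012 after the 20th (31 − 20).
Full months from June 2012 through November 2013 contribute their day counts.
Then 28 days into December 2013.
Total: 11 + 30 + 31 + 31 + 30 + 31 + 30 + 31 + 31 + 28 + 31 + 30 + 31 + 30 + 31 + 31 + 30 + 31 + 30 + 28 = 587.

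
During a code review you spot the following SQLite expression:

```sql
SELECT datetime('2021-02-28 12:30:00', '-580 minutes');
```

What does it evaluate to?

2021-02-28 02:50:00

580 minutes = 9h 40m; -580 minutes from 2021-02-28 12:30:00 is 2021-02-28 02:50:00.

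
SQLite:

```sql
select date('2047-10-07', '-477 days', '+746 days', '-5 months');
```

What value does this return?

Applying '-477 days' to 2047-10-07: counting 477 days back gives 2046-06-17.
Applying '+746 days' to 2046-06-17: counting 746 days forward gives 2048-07-02.
Adding -5 months to 2048-07-02 gives 2048-02-02.

2048-02-02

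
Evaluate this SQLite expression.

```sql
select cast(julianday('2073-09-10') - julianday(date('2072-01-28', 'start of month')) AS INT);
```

618

`start of month` rewinds 2072-01-28 to 2072-01-01.
30 days remain in January 2072 after the 1st (31 − 1).
Full months from February 2072 through August 2073 contribute their day counts.
Then 10 days into September 2073.
Total: 30 + 29 + 31 + 30 + 31 + 30 + 31 + 31 + 30 + 31 + 30 + 31 + 31 + 28 + 31 + 30 + 31 + 30 + 31 + 31 + 10 = 618.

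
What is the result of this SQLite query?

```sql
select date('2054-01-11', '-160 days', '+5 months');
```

2054-01-04

Applying '-160 days' to 2054-01-11: counting 160 days back gives 2053-08-04.
Adding +5 months to 2053-08-04 gives 2054-01-04.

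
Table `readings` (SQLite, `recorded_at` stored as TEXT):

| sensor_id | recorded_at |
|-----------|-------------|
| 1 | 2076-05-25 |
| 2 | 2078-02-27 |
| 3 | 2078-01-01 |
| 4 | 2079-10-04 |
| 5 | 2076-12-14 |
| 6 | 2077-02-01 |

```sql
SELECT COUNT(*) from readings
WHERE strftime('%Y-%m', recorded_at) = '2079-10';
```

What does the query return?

1

Rows with year-month 2079-10: 2079-10-04 → 1.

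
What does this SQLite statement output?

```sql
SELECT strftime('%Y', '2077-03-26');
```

2077

`%Y` extracts the 4-digit year: 2077.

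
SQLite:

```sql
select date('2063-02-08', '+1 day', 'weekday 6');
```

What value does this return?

2063-02-10

Advancing 1 more day within February lands on 2063-02-09.
`weekday 6` advances to the next Saturday; 2063-02-09 is a Friday, so it moves forward to 2063-02-10.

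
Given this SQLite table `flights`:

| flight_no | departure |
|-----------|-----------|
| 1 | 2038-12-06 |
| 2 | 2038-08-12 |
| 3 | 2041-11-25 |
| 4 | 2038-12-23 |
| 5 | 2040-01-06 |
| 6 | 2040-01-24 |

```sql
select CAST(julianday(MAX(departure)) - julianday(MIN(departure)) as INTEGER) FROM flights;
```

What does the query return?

1201

MIN = 2038-08-12, MAX = 2041-11-25.
19 days remain in August 2038 after the 12th (31 − 12).
Full months from September 2038 through October 2041 contribute their day counts.
Then 25 days into November 2041.
Total: 19 + 30 + 31 + 30 + 31 + 31 + 28 + 31 + 30 + 31 + 30 + 31 + 31 + 30 + 31 + 30 + 31 + 31 + 29 + 31 + 30 + 31 + 30 + 31 + 31 + 30 + 31 + 30 + 31 + 31 + 28 + 31 + 30 + 31 + 30 + 31 + 31 + 30 + 31 + 25 = 1201.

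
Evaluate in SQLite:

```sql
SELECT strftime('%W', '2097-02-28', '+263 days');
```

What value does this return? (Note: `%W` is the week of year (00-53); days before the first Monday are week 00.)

First apply '+263 days': 2097-02-28 → 2097-11-18.
2097-11-18 is a Monday. SQLite's %W counts Mondays since the year started; the result is 46.

46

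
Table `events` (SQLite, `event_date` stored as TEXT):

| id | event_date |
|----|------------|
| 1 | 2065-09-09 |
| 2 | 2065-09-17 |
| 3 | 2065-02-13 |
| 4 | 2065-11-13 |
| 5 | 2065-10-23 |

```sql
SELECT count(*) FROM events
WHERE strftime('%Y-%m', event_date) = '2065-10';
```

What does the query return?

1

Rows with year-month 2065-10: 2065-10-23 → 1.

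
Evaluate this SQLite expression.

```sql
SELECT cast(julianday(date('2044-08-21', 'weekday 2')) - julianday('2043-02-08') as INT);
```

562

`weekday 2` advances to the next Tuesday; 2044-08-21 is a Sunday, so it moves forward to 2044-08-23.
20 days remain in February 2043 after the 8th (28 − 8).
Full months from March 2043 through July 2044 contribute their day counts.
Then 23 days into August 2044.
Total: 20 + 31 + 30 + 31 + 30 + 31 + 31 + 30 + 31 + 30 + 31 + 31 + 29 + 31 + 30 + 31 + 30 + 31 + 23 = 562.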